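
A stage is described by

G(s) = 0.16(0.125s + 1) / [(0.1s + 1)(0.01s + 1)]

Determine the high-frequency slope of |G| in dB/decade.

Each pole contributes −20 dB/decade at high frequency; each zero contributes +20 dB/decade.
Net: 1 zero(s) − 2 pole(s) → -20 dB/decade.

-20 dB/decade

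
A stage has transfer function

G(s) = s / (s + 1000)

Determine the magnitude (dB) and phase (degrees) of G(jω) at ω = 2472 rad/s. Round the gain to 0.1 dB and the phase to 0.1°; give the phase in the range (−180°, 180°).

At s = jω = j2472:
zero at origin: s = j2472 → |·| = 2472, ∠ = 90.00°
pole (s+1000): 1000 + j2472 → |·| = √(1000²+2472²) = √7110784 ≈ 2666.6, ∠ = arctan(2472/1000) ≈ 67.98°
|G| = 1 · 2472 / 2666.6 ≈ 0.92702
Gain = 20 log₁₀(0.92702) ≈ -0.66 dB
∠G = 90.00° − 67.98° = 22.02°

-0.7 dB, 22.0°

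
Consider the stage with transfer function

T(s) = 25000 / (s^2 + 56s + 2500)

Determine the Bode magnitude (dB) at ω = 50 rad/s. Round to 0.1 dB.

19.0 dB

At s = jω = j50:
quadratic: (j50)² + 56·j50 + 2500 = 0 + j2800 → |·| ≈ 2800, ∠ ≈ 90.00°
|T| = 25000 / 2800 ≈ 8.9286
Gain = 20 log₁₀(8.9286) ≈ 19.02 dB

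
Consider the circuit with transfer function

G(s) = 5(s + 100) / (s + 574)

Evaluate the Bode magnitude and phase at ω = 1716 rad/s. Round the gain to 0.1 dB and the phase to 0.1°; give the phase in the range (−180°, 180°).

13.5 dB, 15.2°

At s = jω = j1716:
zero (s+100): 100 + j1716 → |·| = √(100²+1716²) = √2954656 ≈ 1718.9, ∠ = arctan(1716/100) ≈ 86.66°
pole (s+574): 574 + j1716 → |·| = √(574²+1716²) = √3274132 ≈ 1809.5, ∠ = arctan(1716/574) ≈ 71.50°
|G| = 5 · 1718.9 / 1809.5 ≈ 4.7497
Gain = 20 log₁₀(4.7497) ≈ 13.53 dB
∠G = 86.66° − 71.50° = 15.16°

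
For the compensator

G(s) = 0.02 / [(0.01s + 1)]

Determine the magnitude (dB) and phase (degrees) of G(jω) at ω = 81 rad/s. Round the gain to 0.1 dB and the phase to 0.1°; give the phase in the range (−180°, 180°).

-36.2 dB, -39.0°

At ω = 81 rad/s:
pole (1 + j81·0.01) = 1 + j0.81 → |·| ≈ 1.2869, ∠ ≈ 39.01°
|G| = 0.02 · 1 / (1.2869) ≈ 0.015541
Gain = 20 log₁₀(0.015541) ≈ -36.17 dB
∠G = (0°) − (39.01°) = -39.01°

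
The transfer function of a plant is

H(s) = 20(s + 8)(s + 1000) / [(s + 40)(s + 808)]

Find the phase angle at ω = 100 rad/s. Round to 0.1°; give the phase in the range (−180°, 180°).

15.9°

At s = jω = j100:
zero (s+8): 8 + j100 → |·| = √(8²+100²) = √10064 ≈ 100.32, ∠ = arctan(100/8) ≈ 85.43°
zero (s+1000): 1000 + j100 → |·| = √(1000²+100²) = √1010000 ≈ 1005, ∠ = arctan(100/1000) ≈ 5.71°
pole (s+40): 40 + j100 → |·| = √(40²+100²) = √11600 ≈ 107.7, ∠ = arctan(100/40) ≈ 68.20°
pole (s+808): 808 + j100 → |·| = √(808²+100²) = √662864 ≈ 814.16, ∠ = arctan(100/808) ≈ 7.06°
∠H = 91.14° − 75.26° = 15.88°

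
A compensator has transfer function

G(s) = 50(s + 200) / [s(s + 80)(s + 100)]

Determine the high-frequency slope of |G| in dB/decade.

Each pole contributes −20 dB/decade at high frequency; each zero contributes +20 dB/decade.
Net: 1 zero(s) − 3 pole(s) → -40 dB/decade.

-40 dB/decade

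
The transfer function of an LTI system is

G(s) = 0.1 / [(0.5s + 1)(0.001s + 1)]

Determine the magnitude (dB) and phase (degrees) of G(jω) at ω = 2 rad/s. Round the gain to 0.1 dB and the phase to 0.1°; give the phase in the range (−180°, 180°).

At ω = 2 rad/s:
pole (1 + j2·0.5) = 1 + j1 → |·| ≈ 1.4142, ∠ ≈ 45.00°
pole (1 + j2·0.001) = 1 + j0.002 → |·| ≈ 1, ∠ ≈ 0.11°
|G| = 0.1 · 1 / (1.4142 · 1) ≈ 0.070711
Gain = 20 log₁₀(0.070711) ≈ -23.01 dB
∠G = (0°) − (45.00° + 0.11°) = -45.11°

-23.0 dB, -45.1°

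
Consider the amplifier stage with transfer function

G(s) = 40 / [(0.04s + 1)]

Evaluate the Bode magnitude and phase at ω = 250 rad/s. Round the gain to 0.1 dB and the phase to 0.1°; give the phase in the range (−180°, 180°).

12.0 dB, -84.3°

At ω = 250 rad/s:
pole (1 + j250·0.04) = 1 + j10 → |·| ≈ 10.05, ∠ ≈ 84.29°
|G| = 40 · 1 / (10.05) ≈ 3.9801
Gain = 20 log₁₀(3.9801) ≈ 12.00 dB
∠G = (0°) − (84.29°) = -84.29°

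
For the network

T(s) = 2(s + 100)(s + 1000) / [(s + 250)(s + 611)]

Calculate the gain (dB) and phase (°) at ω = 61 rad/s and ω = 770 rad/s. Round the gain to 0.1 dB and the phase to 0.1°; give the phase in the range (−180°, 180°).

ω = 61: 3.4 dB, 15.5°; ω = 770: 7.8 dB, -3.4°

At s = jω = j61:
zero (s+100): 100 + j61 → |·| = √(100²+61²) = √13721 ≈ 117.14, ∠ = arctan(61/100) ≈ 31.38°
zero (s+1000): 1000 + j61 → |·| = √(1000²+61²) = √1003721 ≈ 1001.9, ∠ = arctan(61/1000) ≈ 3.49°
pole (s+250): 250 + j61 → |·| = √(250²+61²) = √66221 ≈ 257.33, ∠ = arctan(61/250) ≈ 13.71°
pole (s+611): 611 + j61 → |·| = √(611²+61²) = √377042 ≈ 614.04, ∠ = arctan(61/611) ≈ 5.70°
|T| = 2 · 1.1736e+05 / 1.5801e+05 ≈ 1.4855
Gain = 20 log₁₀(1.4855) ≈ 3.44 dB
∠T = 34.87° − 19.41° = 15.46°

At s = jω = j770:
zero (s+100): 100 + j770 → |·| = √(100²+770²) = √602900 ≈ 776.47, ∠ = arctan(770/100) ≈ 82.60°
zero (s+1000): 1000 + j770 → |·| = √(1000²+770²) = √1592900 ≈ 1262.1, ∠ = arctan(770/1000) ≈ 37.60°
pole (s+250): 250 + j770 → |·| = √(250²+770²) = √655400 ≈ 809.57, ∠ = arctan(770/250) ≈ 72.01°
pole (s+611): 611 + j770 → |·| = √(611²+770²) = √966221 ≈ 982.97, ∠ = arctan(770/611) ≈ 51.57°
|T| = 2 · 9.7998e+05 / 7.9578e+05 ≈ 2.4629
Gain = 20 log₁₀(2.4629) ≈ 7.83 dB
∠T = 120.20° − 123.58° = -3.38°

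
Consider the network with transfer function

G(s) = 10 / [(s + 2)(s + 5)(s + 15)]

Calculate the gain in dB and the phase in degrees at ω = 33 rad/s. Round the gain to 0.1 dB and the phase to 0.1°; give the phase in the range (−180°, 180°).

At s = jω = j33:
pole (s+2): 2 + j33 → |·| = √(2²+33²) = √1093 ≈ 33.061, ∠ = arctan(33/2) ≈ 86.53°
pole (s+5): 5 + j33 → |·| = √(5²+33²) = √1114 ≈ 33.377, ∠ = arctan(33/5) ≈ 81.38°
pole (s+15): 15 + j33 → |·| = √(15²+33²) = √1314 ≈ 36.249, ∠ = arctan(33/15) ≈ 65.56°
|G| = 10 / 40000 ≈ 0.00025
Gain = 20 log₁₀(0.00025) ≈ -72.04 dB
∠G = 0.00° − 233.47° = -233.47° ≡ 126.53° (principal value)

-72.0 dB, 126.5°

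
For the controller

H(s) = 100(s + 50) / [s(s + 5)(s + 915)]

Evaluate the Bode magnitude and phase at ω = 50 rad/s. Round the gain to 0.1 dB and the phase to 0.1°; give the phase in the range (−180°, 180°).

-50.3 dB, -132.4°

At s = jω = j50:
zero (s+50): 50 + j50 → |·| = √(50²+50²) = √5000 ≈ 70.711, ∠ = arctan(50/50) ≈ 45.00°
pole (s+5): 5 + j50 → |·| = √(5²+50²) = √2525 ≈ 50.249, ∠ = arctan(50/5) ≈ 84.29°
pole (s+915): 915 + j50 → |·| = √(915²+50²) = √839725 ≈ 916.37, ∠ = arctan(50/915) ≈ 3.13°
pole at origin: |s| = 50, ∠ = 90.00° (in denominator)
|H| = 100 · 70.711 / 2.3023e+06 ≈ 0.0030713
Gain = 20 log₁₀(0.0030713) ≈ -50.25 dB
∠H = 45.00° − 177.42° = -132.42°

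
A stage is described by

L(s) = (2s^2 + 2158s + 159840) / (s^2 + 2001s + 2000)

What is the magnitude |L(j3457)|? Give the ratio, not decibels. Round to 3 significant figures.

1.80

Substitute s = j3457:
Numerator: 2(j3457)^2 + 2158(j3457) + 159840 = -23741858 + j7460206
Denominator: (j3457)^2 + 2001(j3457) + 2000 = -11948849 + j6917457
|N| = √(23741858² + 7460206²) ≈ 2.4886e+07, ∠N ≈ 162.56°
|D| = √(11948849² + 6917457²) ≈ 1.3807e+07, ∠D ≈ 149.93°
|L| = 2.4886e+07 / 1.3807e+07 ≈ 1.8024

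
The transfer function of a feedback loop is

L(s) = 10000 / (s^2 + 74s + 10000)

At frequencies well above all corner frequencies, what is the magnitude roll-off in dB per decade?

-40 dB/decade

Each pole contributes −20 dB/decade at high frequency; each zero contributes +20 dB/decade.
Net: 0 zero(s) − 2 pole(s) → -40 dB/decade.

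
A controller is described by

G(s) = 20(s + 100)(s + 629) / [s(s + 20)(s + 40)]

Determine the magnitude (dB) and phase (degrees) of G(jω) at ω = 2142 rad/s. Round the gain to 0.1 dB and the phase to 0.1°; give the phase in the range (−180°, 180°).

-40.2 dB, -107.4°

At s = jω = j2142:
zero (s+100): 100 + j2142 → |·| = √(100²+2142²) = √4598164 ≈ 2144.3, ∠ = arctan(2142/100) ≈ 87.33°
zero (s+629): 629 + j2142 → |·| = √(629²+2142²) = √4983805 ≈ 2232.4, ∠ = arctan(2142/629) ≈ 73.64°
pole (s+20): 20 + j2142 → |·| = √(20²+2142²) = √4588564 ≈ 2142.1, ∠ = arctan(2142/20) ≈ 89.47°
pole (s+40): 40 + j2142 → |·| = √(40²+2142²) = √4589764 ≈ 2142.4, ∠ = arctan(2142/40) ≈ 88.93°
pole at origin: |s| = 2142, ∠ = 90.00° (in denominator)
|G| = 20 · 4.7869e+06 / 9.8301e+09 ≈ 0.0097393
Gain = 20 log₁₀(0.0097393) ≈ -40.23 dB
∠G = 160.97° − 268.40° = -107.43°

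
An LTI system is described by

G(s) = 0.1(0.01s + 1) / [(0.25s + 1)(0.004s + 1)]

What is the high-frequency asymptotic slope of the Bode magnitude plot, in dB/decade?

Each pole contributes −20 dB/decade at high frequency; each zero contributes +20 dB/decade.
Net: 1 zero(s) − 2 pole(s) → -20 dB/decade.

-20 dB/decade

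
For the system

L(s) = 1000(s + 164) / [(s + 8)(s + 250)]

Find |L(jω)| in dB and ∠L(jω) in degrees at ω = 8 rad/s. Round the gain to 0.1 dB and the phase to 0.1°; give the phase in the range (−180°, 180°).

35.3 dB, -44.0°

At s = jω = j8:
zero (s+164): 164 + j8 → |·| = √(164²+8²) = √26960 ≈ 164.2, ∠ = arctan(8/164) ≈ 2.79°
pole (s+8): 8 + j8 → |·| = √(8²+8²) = √128 ≈ 11.314, ∠ = arctan(8/8) ≈ 45.00°
pole (s+250): 250 + j8 → |·| = √(250²+8²) = √62564 ≈ 250.13, ∠ = arctan(8/250) ≈ 1.83°
|L| = 1000 · 164.2 / 2830 ≈ 58.021
Gain = 20 log₁₀(58.021) ≈ 35.27 dB
∠L = 2.79° − 46.83° = -44.04°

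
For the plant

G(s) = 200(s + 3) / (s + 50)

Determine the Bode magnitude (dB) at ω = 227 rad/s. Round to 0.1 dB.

45.8 dB

At s = jω = j227:
zero (s+3): 3 + j227 → |·| = √(3²+227²) = √51538 ≈ 227.02, ∠ = arctan(227/3) ≈ 89.24°
pole (s+50): 50 + j227 → |·| = √(50²+227²) = √54029 ≈ 232.44, ∠ = arctan(227/50) ≈ 77.58°
|G| = 200 · 227.02 / 232.44 ≈ 195.34
Gain = 20 log₁₀(195.34) ≈ 45.82 dB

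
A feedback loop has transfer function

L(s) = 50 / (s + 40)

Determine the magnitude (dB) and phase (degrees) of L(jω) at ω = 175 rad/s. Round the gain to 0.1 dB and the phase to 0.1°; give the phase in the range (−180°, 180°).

At s = jω = j175:
pole (s+40): 40 + j175 → |·| = √(40²+175²) = √32225 ≈ 179.51, ∠ = arctan(175/40) ≈ 77.12°
|L| = 50 / 179.51 ≈ 0.27854
Gain = 20 log₁₀(0.27854) ≈ -11.10 dB
∠L = 0.00° − 77.12° = -77.12°

-11.1 dB, -77.1°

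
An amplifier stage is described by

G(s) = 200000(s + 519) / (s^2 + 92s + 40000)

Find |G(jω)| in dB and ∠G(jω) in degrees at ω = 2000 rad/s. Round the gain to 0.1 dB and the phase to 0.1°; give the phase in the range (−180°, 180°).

40.4 dB, -101.9°

At s = jω = j2000:
zero (s+519): 519 + j2000 → |·| = √(519²+2000²) = √4269361 ≈ 2066.2, ∠ = arctan(2000/519) ≈ 75.45°
quadratic: (j2000)² + 92·j2000 + 40000 = -3960000 + j184000 → |·| ≈ 3.9643e+06, ∠ ≈ 177.34°
|G| = 200000 · 2066.2 / 3.9643e+06 ≈ 104.24
Gain = 20 log₁₀(104.24) ≈ 40.36 dB
∠G = 75.45° − 177.34° = -101.89°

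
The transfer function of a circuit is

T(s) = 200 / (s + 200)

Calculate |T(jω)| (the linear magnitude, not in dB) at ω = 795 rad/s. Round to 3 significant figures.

0.244

At s = jω = j795:
pole (s+200): 200 + j795 → |·| = √(200²+795²) = √672025 ≈ 819.77, ∠ = arctan(795/200) ≈ 75.88°
|T| = 200 / 819.77 ≈ 0.24397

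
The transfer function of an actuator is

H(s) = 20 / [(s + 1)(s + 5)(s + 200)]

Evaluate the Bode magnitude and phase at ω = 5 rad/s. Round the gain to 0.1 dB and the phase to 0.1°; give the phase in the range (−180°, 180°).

At s = jω = j5:
pole (s+1): 1 + j5 → |·| = √(1²+5²) = √26 ≈ 5.099, ∠ = arctan(5/1) ≈ 78.69°
pole (s+5): 5 + j5 → |·| = √(5²+5²) = √50 ≈ 7.0711, ∠ = arctan(5/5) ≈ 45.00°
pole (s+200): 200 + j5 → |·| = √(200²+5²) = √40025 ≈ 200.06, ∠ = arctan(5/200) ≈ 1.43°
|H| = 20 / 7213.3 ≈ 0.0027727
Gain = 20 log₁₀(0.0027727) ≈ -51.14 dB
∠H = 0.00° − 125.12° = -125.12°

-51.1 dB, -125.1°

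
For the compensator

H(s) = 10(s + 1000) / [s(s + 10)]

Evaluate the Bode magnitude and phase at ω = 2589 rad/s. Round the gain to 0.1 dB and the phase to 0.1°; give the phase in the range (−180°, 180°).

-47.7 dB, -110.9°

At s = jω = j2589:
zero (s+1000): 1000 + j2589 → |·| = √(1000²+2589²) = √7702921 ≈ 2775.4, ∠ = arctan(2589/1000) ≈ 68.88°
pole (s+10): 10 + j2589 → |·| = √(10²+2589²) = √6703021 ≈ 2589, ∠ = arctan(2589/10) ≈ 89.78°
pole at origin: |s| = 2589, ∠ = 90.00° (in denominator)
|H| = 10 · 2775.4 / 6.7029e+06 ≈ 0.0041406
Gain = 20 log₁₀(0.0041406) ≈ -47.66 dB
∠H = 68.88° − 179.78° = -110.90°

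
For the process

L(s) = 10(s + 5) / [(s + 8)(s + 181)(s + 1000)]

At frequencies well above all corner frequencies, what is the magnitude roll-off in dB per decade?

Each pole contributes −20 dB/decade at high frequency; each zero contributes +20 dB/decade.
Net: 1 zero(s) − 3 pole(s) → -40 dB/decade.

-40 dB/decade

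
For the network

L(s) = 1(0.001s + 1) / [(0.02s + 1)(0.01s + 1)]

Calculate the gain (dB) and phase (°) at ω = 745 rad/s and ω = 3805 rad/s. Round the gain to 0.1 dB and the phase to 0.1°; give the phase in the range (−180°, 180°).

At ω = 745 rad/s:
zero (1 + j745·0.001) = 1 + j0.745 → |·| ≈ 1.247, ∠ ≈ 36.69°
pole (1 + j745·0.02) = 1 + j14.9 → |·| ≈ 14.934, ∠ ≈ 86.16°
pole (1 + j745·0.01) = 1 + j7.45 → |·| ≈ 7.5168, ∠ ≈ 82.35°
|L| = 1 · 1.247 / (14.934 · 7.5168) ≈ 0.011109
Gain = 20 log₁₀(0.011109) ≈ -39.09 dB
∠L = (36.69°) − (86.16° + 82.35°) = -131.82°

At ω = 3805 rad/s:
zero (1 + j3805·0.001) = 1 + j3.805 → |·| ≈ 3.9342, ∠ ≈ 75.27°
pole (1 + j3805·0.02) = 1 + j76.1 → |·| ≈ 76.107, ∠ ≈ 89.25°
pole (1 + j3805·0.01) = 1 + j38.05 → |·| ≈ 38.063, ∠ ≈ 88.49°
|L| = 1 · 3.9342 / (76.107 · 38.063) ≈ 0.0013581
Gain = 20 log₁₀(0.0013581) ≈ -57.34 dB
∠L = (75.27°) − (89.25° + 88.49°) = -102.47°

ω = 745: -39.1 dB, -131.8°; ω = 3805: -57.3 dB, -102.5°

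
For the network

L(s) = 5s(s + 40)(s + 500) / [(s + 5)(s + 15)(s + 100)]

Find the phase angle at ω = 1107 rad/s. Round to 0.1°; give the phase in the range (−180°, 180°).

-20.2°

At s = jω = j1107:
zero (s+40): 40 + j1107 → |·| = √(40²+1107²) = √1227049 ≈ 1107.7, ∠ = arctan(1107/40) ≈ 87.93°
zero (s+500): 500 + j1107 → |·| = √(500²+1107²) = √1475449 ≈ 1214.7, ∠ = arctan(1107/500) ≈ 65.69°
zero at origin: s = j1107 → |·| = 1107, ∠ = 90.00°
pole (s+5): 5 + j1107 → |·| = √(5²+1107²) = √1225474 ≈ 1107, ∠ = arctan(1107/5) ≈ 89.74°
pole (s+15): 15 + j1107 → |·| = √(15²+1107²) = √1225674 ≈ 1107.1, ∠ = arctan(1107/15) ≈ 89.22°
pole (s+100): 100 + j1107 → |·| = √(100²+1107²) = √1235449 ≈ 1111.5, ∠ = arctan(1107/100) ≈ 84.84°
∠L = 243.62° − 263.80° = -20.18°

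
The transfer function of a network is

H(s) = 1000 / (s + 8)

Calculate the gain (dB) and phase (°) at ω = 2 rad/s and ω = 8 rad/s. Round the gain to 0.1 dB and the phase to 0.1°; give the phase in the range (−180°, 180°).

Substitute s = j2:
Numerator: 1000 = 1000 + j0
Denominator: (j2) + 8 = 8 + j2
|N| = √(1000² + 0²) ≈ 1000, ∠N ≈ 0.00°
|D| = √(8² + 2²) ≈ 8.2462, ∠D ≈ 14.04°
|H| = 1000 / 8.2462 ≈ 121.27
Gain = 20 log₁₀(121.27) ≈ 41.68 dB
∠H = 0.00° − 14.04° = -14.04°

Substitute s = j8:
Numerator: 1000 = 1000 + j0
Denominator: (j8) + 8 = 8 + j8
|N| = √(1000² + 0²) ≈ 1000, ∠N ≈ 0.00°
|D| = √(8² + 8²) ≈ 11.314, ∠D ≈ 45.00°
|H| = 1000 / 11.314 ≈ 88.386
Gain = 20 log₁₀(88.386) ≈ 38.93 dB
∠H = 0.00° − 45.00° = -45.00°

ω = 2: 41.7 dB, -14.0°; ω = 8: 38.9 dB, -45.0°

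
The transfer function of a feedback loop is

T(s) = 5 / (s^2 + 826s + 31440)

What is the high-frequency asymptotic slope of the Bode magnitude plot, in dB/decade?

Each pole contributes −20 dB/decade at high frequency; each zero contributes +20 dB/decade.
Net: 0 zero(s) − 2 pole(s) → -40 dB/decade.

-40 dB/decade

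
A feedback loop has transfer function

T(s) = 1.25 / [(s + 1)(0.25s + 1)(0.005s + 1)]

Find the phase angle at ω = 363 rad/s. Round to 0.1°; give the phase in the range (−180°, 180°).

At ω = 363 rad/s:
pole (1 + j363·1) = 1 + j363 → |·| ≈ 363, ∠ ≈ 89.84°
pole (1 + j363·0.25) = 1 + j90.75 → |·| ≈ 90.756, ∠ ≈ 89.37°
pole (1 + j363·0.005) = 1 + j1.815 → |·| ≈ 2.0723, ∠ ≈ 61.15°
∠T = (0°) − (89.84° + 89.37° + 61.15°) = -240.36° ≡ 119.64° (principal value)

119.6°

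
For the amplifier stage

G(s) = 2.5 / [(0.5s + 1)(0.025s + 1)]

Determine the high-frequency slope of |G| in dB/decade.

-40 dB/decade

Each pole contributes −20 dB/decade at high frequency; each zero contributes +20 dB/decade.
Net: 0 zero(s) − 2 pole(s) → -40 dB/decade.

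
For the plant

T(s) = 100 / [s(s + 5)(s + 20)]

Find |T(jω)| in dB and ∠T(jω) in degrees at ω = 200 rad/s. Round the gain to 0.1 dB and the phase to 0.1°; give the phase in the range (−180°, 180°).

-98.1 dB, 97.1°

At s = jω = j200:
pole (s+5): 5 + j200 → |·| = √(5²+200²) = √40025 ≈ 200.06, ∠ = arctan(200/5) ≈ 88.57°
pole (s+20): 20 + j200 → |·| = √(20²+200²) = √40400 ≈ 201, ∠ = arctan(200/20) ≈ 84.29°
pole at origin: |s| = 200, ∠ = 90.00° (in denominator)
|T| = 100 / 8.0424e+06 ≈ 1.2434e-05
Gain = 20 log₁₀(1.2434e-05) ≈ -98.11 dB
∠T = 0.00° − 262.86° = -262.86° ≡ 97.14° (principal value)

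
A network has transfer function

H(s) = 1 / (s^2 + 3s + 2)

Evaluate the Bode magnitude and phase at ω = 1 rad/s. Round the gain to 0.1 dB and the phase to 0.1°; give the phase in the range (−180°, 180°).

Substitute s = j1:
Numerator: 1 = 1 + j0
Denominator: (j1)^2 + 3(j1) + 2 = 1 + j3
|N| = √(1² + 0²) ≈ 1, ∠N ≈ 0.00°
|D| = √(1² + 3²) ≈ 3.1623, ∠D ≈ 71.57°
|H| = 1 / 3.1623 ≈ 0.31623
Gain = 20 log₁₀(0.31623) ≈ -10.00 dB
∠H = 0.00° − 71.57° = -71.57°

-10.0 dB, -71.6°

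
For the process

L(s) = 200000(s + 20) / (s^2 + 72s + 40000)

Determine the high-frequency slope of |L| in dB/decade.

-20 dB/decade

Each pole contributes −20 dB/decade at high frequency; each zero contributes +20 dB/decade.
Net: 1 zero(s) − 2 pole(s) → -20 dB/decade.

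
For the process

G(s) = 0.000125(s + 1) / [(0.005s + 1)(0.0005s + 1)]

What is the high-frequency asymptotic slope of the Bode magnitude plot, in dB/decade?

Each pole contributes −20 dB/decade at high frequency; each zero contributes +20 dB/decade.
Net: 1 zero(s) − 2 pole(s) → -20 dB/decade.

-20 dB/decade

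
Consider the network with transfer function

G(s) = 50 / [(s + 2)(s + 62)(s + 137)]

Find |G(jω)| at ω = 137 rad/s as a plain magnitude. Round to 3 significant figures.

At s = jω = j137:
pole (s+2): 2 + j137 → |·| = √(2²+137²) = √18773 ≈ 137.01, ∠ = arctan(137/2) ≈ 89.16°
pole (s+62): 62 + j137 → |·| = √(62²+137²) = √22613 ≈ 150.38, ∠ = arctan(137/62) ≈ 65.65°
pole (s+137): 137 + j137 → |·| = √(137²+137²) = √37538 ≈ 193.75, ∠ = arctan(137/137) ≈ 45.00°
|G| = 50 / 3.9919e+06 ≈ 1.2525e-05

1.25e-05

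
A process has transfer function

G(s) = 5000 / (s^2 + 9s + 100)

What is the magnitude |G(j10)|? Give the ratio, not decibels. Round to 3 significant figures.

55.6

At s = jω = j10:
quadratic: (j10)² + 9·j10 + 100 = 0 + j90 → |·| ≈ 90, ∠ ≈ 90.00°
|G| = 5000 / 90 ≈ 55.556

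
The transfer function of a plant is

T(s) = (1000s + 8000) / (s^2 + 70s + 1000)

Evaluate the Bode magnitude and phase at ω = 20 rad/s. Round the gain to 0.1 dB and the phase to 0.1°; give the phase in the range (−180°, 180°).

Substitute s = j20:
Numerator: 1000(j20) + 8000 = 8000 + j20000
Denominator: (j20)^2 + 70(j20) + 1000 = 600 + j1400
|N| = √(8000² + 20000²) ≈ 21541, ∠N ≈ 68.20°
|D| = √(600² + 1400²) ≈ 1523.2, ∠D ≈ 66.80°
|T| = 21541 / 1523.2 ≈ 14.142
Gain = 20 log₁₀(14.142) ≈ 23.01 dB
∠T = 68.20° − 66.80° = 1.40°

23.0 dB, 1.4°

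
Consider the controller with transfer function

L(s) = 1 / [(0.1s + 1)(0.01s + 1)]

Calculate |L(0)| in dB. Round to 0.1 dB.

0.0 dB

L(0) = 1 · 1 / 1 = 1
20 log₁₀(1) ≈ 0.00 dB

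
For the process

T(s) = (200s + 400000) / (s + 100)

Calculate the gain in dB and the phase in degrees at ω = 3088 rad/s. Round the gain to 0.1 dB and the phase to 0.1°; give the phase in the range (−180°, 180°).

Substitute s = j3088:
Numerator: 200(j3088) + 400000 = 400000 + j617600
Denominator: (j3088) + 100 = 100 + j3088
|N| = √(400000² + 617600²) ≈ 7.3582e+05, ∠N ≈ 57.07°
|D| = √(100² + 3088²) ≈ 3089.6, ∠D ≈ 88.15°
|T| = 7.3582e+05 / 3089.6 ≈ 238.16
Gain = 20 log₁₀(238.16) ≈ 47.54 dB
∠T = 57.07° − 88.15° = -31.08°

47.5 dB, -31.1°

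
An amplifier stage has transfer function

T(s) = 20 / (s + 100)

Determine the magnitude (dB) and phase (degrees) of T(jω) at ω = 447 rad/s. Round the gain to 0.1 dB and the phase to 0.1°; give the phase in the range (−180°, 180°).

-27.2 dB, -77.4°

At s = jω = j447:
pole (s+100): 100 + j447 → |·| = √(100²+447²) = √209809 ≈ 458.05, ∠ = arctan(447/100) ≈ 77.39°
|T| = 20 / 458.05 ≈ 0.043663
Gain = 20 log₁₀(0.043663) ≈ -27.20 dB
∠T = 0.00° − 77.39° = -77.39°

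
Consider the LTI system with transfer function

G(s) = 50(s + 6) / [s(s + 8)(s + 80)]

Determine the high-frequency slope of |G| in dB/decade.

-40 dB/decade

Each pole contributes −20 dB/decade at high frequency; each zero contributes +20 dB/decade.
Net: 1 zero(s) − 3 pole(s) → -40 dB/decade.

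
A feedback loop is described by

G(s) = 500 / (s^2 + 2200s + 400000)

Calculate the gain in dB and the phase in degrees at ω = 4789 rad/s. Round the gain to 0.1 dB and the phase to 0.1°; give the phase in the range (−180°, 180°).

Substitute s = j4789:
Numerator: 500 = 500 + j0
Denominator: (j4789)^2 + 2200(j4789) + 400000 = -22534521 + j10535800
|N| = √(500² + 0²) ≈ 500, ∠N ≈ 0.00°
|D| = √(22534521² + 10535800²) ≈ 2.4876e+07, ∠D ≈ 154.94°
|G| = 500 / 2.4876e+07 ≈ 2.01e-05
Gain = 20 log₁₀(2.01e-05) ≈ -93.94 dB
∠G = 0.00° − 154.94° = -154.94°

-93.9 dB, -154.9°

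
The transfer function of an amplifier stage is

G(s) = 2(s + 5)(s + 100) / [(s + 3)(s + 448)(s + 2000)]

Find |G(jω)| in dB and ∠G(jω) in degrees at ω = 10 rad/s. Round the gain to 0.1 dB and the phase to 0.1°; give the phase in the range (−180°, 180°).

-72.4 dB, -5.7°

At s = jω = j10:
zero (s+5): 5 + j10 → |·| = √(5²+10²) = √125 ≈ 11.18, ∠ = arctan(10/5) ≈ 63.43°
zero (s+100): 100 + j10 → |·| = √(100²+10²) = √10100 ≈ 100.5, ∠ = arctan(10/100) ≈ 5.71°
pole (s+3): 3 + j10 → |·| = √(3²+10²) = √109 ≈ 10.44, ∠ = arctan(10/3) ≈ 73.30°
pole (s+448): 448 + j10 → |·| = √(448²+10²) = √200804 ≈ 448.11, ∠ = arctan(10/448) ≈ 1.28°
pole (s+2000): 2000 + j10 → |·| = √(2000²+10²) = √4000100 ≈ 2000, ∠ = arctan(10/2000) ≈ 0.29°
|G| = 2 · 1123.6 / 9.3565e+06 ≈ 0.00024018
Gain = 20 log₁₀(0.00024018) ≈ -72.39 dB
∠G = 69.14° − 74.87° = -5.73°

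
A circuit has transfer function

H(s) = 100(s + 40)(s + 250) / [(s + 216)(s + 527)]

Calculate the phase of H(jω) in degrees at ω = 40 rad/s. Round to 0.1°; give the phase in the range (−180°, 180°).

At s = jω = j40:
zero (s+40): 40 + j40 → |·| = √(40²+40²) = √3200 ≈ 56.569, ∠ = arctan(40/40) ≈ 45.00°
zero (s+250): 250 + j40 → |·| = √(250²+40²) = √64100 ≈ 253.18, ∠ = arctan(40/250) ≈ 9.09°
pole (s+216): 216 + j40 → |·| = √(216²+40²) = √48256 ≈ 219.67, ∠ = arctan(40/216) ≈ 10.49°
pole (s+527): 527 + j40 → |·| = √(527²+40²) = √279329 ≈ 528.52, ∠ = arctan(40/527) ≈ 4.34°
∠H = 54.09° − 14.83° = 39.26°

39.3°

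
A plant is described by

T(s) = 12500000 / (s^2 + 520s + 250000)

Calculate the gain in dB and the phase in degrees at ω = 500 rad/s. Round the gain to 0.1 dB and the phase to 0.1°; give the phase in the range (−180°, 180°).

33.6 dB, -90.0°

At s = jω = j500:
quadratic: (j500)² + 520·j500 + 250000 = 0 + j260000 → |·| ≈ 2.6e+05, ∠ ≈ 90.00°
|T| = 12500000 / 2.6e+05 ≈ 48.077
Gain = 20 log₁₀(48.077) ≈ 33.64 dB
∠T = 0.00° − 90.00° = -90.00°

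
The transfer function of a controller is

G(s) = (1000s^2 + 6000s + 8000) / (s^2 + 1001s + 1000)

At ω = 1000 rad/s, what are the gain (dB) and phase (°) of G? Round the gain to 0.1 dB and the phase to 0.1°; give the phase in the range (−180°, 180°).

Substitute s = j1000:
Numerator: 1000(j1000)^2 + 6000(j1000) + 8000 = -999992000 + j6000000
Denominator: (j1000)^2 + 1001(j1000) + 1000 = -999000 + j1001000
|N| = √(999992000² + 6000000²) ≈ 1e+09, ∠N ≈ 179.66°
|D| = √(999000² + 1001000²) ≈ 1.4142e+06, ∠D ≈ 134.94°
|G| = 1e+09 / 1.4142e+06 ≈ 707.11
Gain = 20 log₁₀(707.11) ≈ 56.99 dB
∠G = 179.66° − 134.94° = 44.72°

57.0 dB, 44.7°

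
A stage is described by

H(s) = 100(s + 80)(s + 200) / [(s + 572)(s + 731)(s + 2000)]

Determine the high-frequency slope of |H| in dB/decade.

-20 dB/decade

Each pole contributes −20 dB/decade at high frequency; each zero contributes +20 dB/decade.
Net: 2 zero(s) − 3 pole(s) → -20 dB/decade.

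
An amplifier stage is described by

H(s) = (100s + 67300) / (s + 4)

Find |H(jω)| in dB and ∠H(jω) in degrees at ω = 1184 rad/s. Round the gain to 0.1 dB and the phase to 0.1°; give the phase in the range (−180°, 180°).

Substitute s = j1184:
Numerator: 100(j1184) + 67300 = 67300 + j118400
Denominator: (j1184) + 4 = 4 + j1184
|N| = √(67300² + 118400²) ≈ 1.3619e+05, ∠N ≈ 60.39°
|D| = √(4² + 1184²) ≈ 1184, ∠D ≈ 89.81°
|H| = 1.3619e+05 / 1184 ≈ 115.03
Gain = 20 log₁₀(115.03) ≈ 41.22 dB
∠H = 60.39° − 89.81° = -29.42°

41.2 dB, -29.4°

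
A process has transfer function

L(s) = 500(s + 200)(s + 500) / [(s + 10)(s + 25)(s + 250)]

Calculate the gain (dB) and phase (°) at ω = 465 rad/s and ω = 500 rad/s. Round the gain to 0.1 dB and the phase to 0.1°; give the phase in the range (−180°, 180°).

ω = 465: 3.6 dB, -127.8°; ω = 500: 2.7 dB, -126.2°

At s = jω = j465:
zero (s+200): 200 + j465 → |·| = √(200²+465²) = √256225 ≈ 506.19, ∠ = arctan(465/200) ≈ 66.73°
zero (s+500): 500 + j465 → |·| = √(500²+465²) = √466225 ≈ 682.81, ∠ = arctan(465/500) ≈ 42.92°
pole (s+10): 10 + j465 → |·| = √(10²+465²) = √216325 ≈ 465.11, ∠ = arctan(465/10) ≈ 88.77°
pole (s+25): 25 + j465 → |·| = √(25²+465²) = √216850 ≈ 465.67, ∠ = arctan(465/25) ≈ 86.92°
pole (s+250): 250 + j465 → |·| = √(250²+465²) = √278725 ≈ 527.94, ∠ = arctan(465/250) ≈ 61.74°
|L| = 500 · 3.4563e+05 / 1.1435e+08 ≈ 1.5113
Gain = 20 log₁₀(1.5113) ≈ 3.59 dB
∠L = 109.65° − 237.43° = -127.78°

At s = jω = j500:
zero (s+200): 200 + j500 → |·| = √(200²+500²) = √290000 ≈ 538.52, ∠ = arctan(500/200) ≈ 68.20°
zero (s+500): 500 + j500 → |·| = √(500²+500²) = √500000 ≈ 707.11, ∠ = arctan(500/500) ≈ 45.00°
pole (s+10): 10 + j500 → |·| = √(10²+500²) = √250100 ≈ 500.1, ∠ = arctan(500/10) ≈ 88.85°
pole (s+25): 25 + j500 → |·| = √(25²+500²) = √250625 ≈ 500.62, ∠ = arctan(500/25) ≈ 87.14°
pole (s+250): 250 + j500 → |·| = √(250²+500²) = √312500 ≈ 559.02, ∠ = arctan(500/250) ≈ 63.43°
|L| = 500 · 3.8079e+05 / 1.3996e+08 ≈ 1.3604
Gain = 20 log₁₀(1.3604) ≈ 2.67 dB
∠L = 113.20° − 239.42° = -126.22°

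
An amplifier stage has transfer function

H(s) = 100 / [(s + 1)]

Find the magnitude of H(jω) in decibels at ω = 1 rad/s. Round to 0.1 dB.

37.0 dB

At ω = 1 rad/s:
pole (1 + j1·1) = 1 + j1 → |·| ≈ 1.4142, ∠ ≈ 45.00°
|H| = 100 · 1 / (1.4142) ≈ 70.711
Gain = 20 log₁₀(70.711) ≈ 36.99 dB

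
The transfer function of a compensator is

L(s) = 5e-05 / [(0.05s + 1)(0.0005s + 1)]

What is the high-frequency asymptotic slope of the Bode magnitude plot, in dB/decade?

Each pole contributes −20 dB/decade at high frequency; each zero contributes +20 dB/decade.
Net: 0 zero(s) − 2 pole(s) → -40 dB/decade.

-40 dB/decade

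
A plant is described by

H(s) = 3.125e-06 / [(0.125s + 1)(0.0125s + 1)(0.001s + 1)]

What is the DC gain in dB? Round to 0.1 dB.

H(0) = 3.125e-06 · 1 / 1 = 3.125e-06
20 log₁₀(3.125e-06) ≈ -110.10 dB

-110.1 dB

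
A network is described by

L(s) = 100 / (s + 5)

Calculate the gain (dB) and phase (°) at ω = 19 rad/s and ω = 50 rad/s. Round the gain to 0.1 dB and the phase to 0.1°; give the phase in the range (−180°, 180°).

ω = 19: 14.1 dB, -75.3°; ω = 50: 6.0 dB, -84.3°

Substitute s = j19:
Numerator: 100 = 100 + j0
Denominator: (j19) + 5 = 5 + j19
|N| = √(100² + 0²) ≈ 100, ∠N ≈ 0.00°
|D| = √(5² + 19²) ≈ 19.647, ∠D ≈ 75.26°
|L| = 100 / 19.647 ≈ 5.0898
Gain = 20 log₁₀(5.0898) ≈ 14.13 dB
∠L = 0.00° − 75.26° = -75.26°

Substitute s = j50:
Numerator: 100 = 100 + j0
Denominator: (j50) + 5 = 5 + j50
|N| = √(100² + 0²) ≈ 100, ∠N ≈ 0.00°
|D| = √(5² + 50²) ≈ 50.249, ∠D ≈ 84.29°
|L| = 100 / 50.249 ≈ 1.9901
Gain = 20 log₁₀(1.9901) ≈ 5.98 dB
∠L = 0.00° − 84.29° = -84.29°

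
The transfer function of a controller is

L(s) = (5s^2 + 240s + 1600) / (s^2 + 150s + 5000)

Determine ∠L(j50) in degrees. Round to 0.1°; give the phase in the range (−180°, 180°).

Substitute s = j50:
Numerator: 5(j50)^2 + 240(j50) + 1600 = -10900 + j12000
Denominator: (j50)^2 + 150(j50) + 5000 = 2500 + j7500
|N| = √(10900² + 12000²) ≈ 16211, ∠N ≈ 132.25°
|D| = √(2500² + 7500²) ≈ 7905.7, ∠D ≈ 71.57°
∠L = 132.25° − 71.57° = 60.68°

60.7°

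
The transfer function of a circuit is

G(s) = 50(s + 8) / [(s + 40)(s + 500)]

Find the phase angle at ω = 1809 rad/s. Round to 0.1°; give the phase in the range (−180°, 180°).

At s = jω = j1809:
zero (s+8): 8 + j1809 → |·| = √(8²+1809²) = √3272545 ≈ 1809, ∠ = arctan(1809/8) ≈ 89.75°
pole (s+40): 40 + j1809 → |·| = √(40²+1809²) = √3274081 ≈ 1809.4, ∠ = arctan(1809/40) ≈ 88.73°
pole (s+500): 500 + j1809 → |·| = √(500²+1809²) = √3522481 ≈ 1876.8, ∠ = arctan(1809/500) ≈ 74.55°
∠G = 89.75° − 163.28° = -73.53°

-73.5°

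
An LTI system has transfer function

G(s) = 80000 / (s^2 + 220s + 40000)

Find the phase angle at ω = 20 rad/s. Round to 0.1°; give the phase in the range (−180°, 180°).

At s = jω = j20:
quadratic: (j20)² + 220·j20 + 40000 = 39600 + j4400 → |·| ≈ 39844, ∠ ≈ 6.34°
∠G = 0.00° − 6.34° = -6.34°

-6.3°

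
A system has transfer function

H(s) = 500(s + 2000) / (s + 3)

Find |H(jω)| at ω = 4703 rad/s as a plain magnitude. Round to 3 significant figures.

543

At s = jω = j4703:
zero (s+2000): 2000 + j4703 → |·| = √(2000²+4703²) = √26118209 ≈ 5110.6, ∠ = arctan(4703/2000) ≈ 66.96°
pole (s+3): 3 + j4703 → |·| = √(3²+4703²) = √22118218 ≈ 4703, ∠ = arctan(4703/3) ≈ 89.96°
|H| = 500 · 5110.6 / 4703 ≈ 543.33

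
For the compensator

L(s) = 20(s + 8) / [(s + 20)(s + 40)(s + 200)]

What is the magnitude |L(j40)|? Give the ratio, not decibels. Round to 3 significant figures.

0.00158

At s = jω = j40:
zero (s+8): 8 + j40 → |·| = √(8²+40²) = √1664 ≈ 40.792, ∠ = arctan(40/8) ≈ 78.69°
pole (s+20): 20 + j40 → |·| = √(20²+40²) = √2000 ≈ 44.721, ∠ = arctan(40/20) ≈ 63.43°
pole (s+40): 40 + j40 → |·| = √(40²+40²) = √3200 ≈ 56.569, ∠ = arctan(40/40) ≈ 45.00°
pole (s+200): 200 + j40 → |·| = √(200²+40²) = √41600 ≈ 203.96, ∠ = arctan(40/200) ≈ 11.31°
|L| = 20 · 40.792 / 5.1598e+05 ≈ 0.0015811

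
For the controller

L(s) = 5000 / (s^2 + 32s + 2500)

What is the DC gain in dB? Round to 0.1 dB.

L(0) = 5000 / 2500 = 2
20 log₁₀(2) ≈ 6.02 dB

6.0 dB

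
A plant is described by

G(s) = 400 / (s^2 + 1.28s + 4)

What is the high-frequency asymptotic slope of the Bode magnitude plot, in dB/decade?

Each pole contributes −20 dB/decade at high frequency; each zero contributes +20 dB/decade.
Net: 0 zero(s) − 2 pole(s) → -40 dB/decade.

-40 dB/decade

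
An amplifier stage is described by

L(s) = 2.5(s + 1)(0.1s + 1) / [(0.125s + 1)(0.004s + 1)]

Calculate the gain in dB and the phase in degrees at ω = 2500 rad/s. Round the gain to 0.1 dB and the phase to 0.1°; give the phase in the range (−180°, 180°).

At ω = 2500 rad/s:
zero (1 + j2500·1) = 1 + j2500 → |·| ≈ 2500, ∠ ≈ 89.98°
zero (1 + j2500·0.1) = 1 + j250 → |·| ≈ 250, ∠ ≈ 89.77°
pole (1 + j2500·0.125) = 1 + j312.5 → |·| ≈ 312.5, ∠ ≈ 89.82°
pole (1 + j2500·0.004) = 1 + j10 → |·| ≈ 10.05, ∠ ≈ 84.29°
|L| = 2.5 · 2500 · 250 / (312.5 · 10.05) ≈ 497.51
Gain = 20 log₁₀(497.51) ≈ 53.94 dB
∠L = (89.98° + 89.77°) − (89.82° + 84.29°) = 5.64°

53.9 dB, 5.6°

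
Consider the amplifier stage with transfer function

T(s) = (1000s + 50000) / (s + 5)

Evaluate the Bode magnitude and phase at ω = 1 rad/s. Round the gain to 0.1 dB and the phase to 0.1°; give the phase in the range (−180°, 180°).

Substitute s = j1:
Numerator: 1000(j1) + 50000 = 50000 + j1000
Denominator: (j1) + 5 = 5 + j1
|N| = √(50000² + 1000²) ≈ 50010, ∠N ≈ 1.15°
|D| = √(5² + 1²) ≈ 5.099, ∠D ≈ 11.31°
|T| = 50010 / 5.099 ≈ 9807.8
Gain = 20 log₁₀(9807.8) ≈ 79.83 dB
∠T = 1.15° − 11.31° = -10.16°

79.8 dB, -10.2°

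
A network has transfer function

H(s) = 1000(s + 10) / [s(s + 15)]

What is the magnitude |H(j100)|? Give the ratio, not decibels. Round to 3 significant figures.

9.94

At s = jω = j100:
zero (s+10): 10 + j100 → |·| = √(10²+100²) = √10100 ≈ 100.5, ∠ = arctan(100/10) ≈ 84.29°
pole (s+15): 15 + j100 → |·| = √(15²+100²) = √10225 ≈ 101.12, ∠ = arctan(100/15) ≈ 81.47°
pole at origin: |s| = 100, ∠ = 90.00° (in denominator)
|H| = 1000 · 100.5 / 10112 ≈ 9.9387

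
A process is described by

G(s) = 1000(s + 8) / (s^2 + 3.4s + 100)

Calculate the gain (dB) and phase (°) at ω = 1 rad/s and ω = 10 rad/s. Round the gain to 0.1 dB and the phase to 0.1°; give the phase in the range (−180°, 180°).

At s = jω = j1:
zero (s+8): 8 + j1 → |·| = √(8²+1²) = √65 ≈ 8.0623, ∠ = arctan(1/8) ≈ 7.13°
quadratic: (j1)² + 3.4·j1 + 100 = 99 + j3.4 → |·| ≈ 99.058, ∠ ≈ 1.97°
|G| = 1000 · 8.0623 / 99.058 ≈ 81.39
Gain = 20 log₁₀(81.39) ≈ 38.21 dB
∠G = 7.13° − 1.97° = 5.16°

At s = jω = j10:
zero (s+8): 8 + j10 → |·| = √(8²+10²) = √164 ≈ 12.806, ∠ = arctan(10/8) ≈ 51.34°
quadratic: (j10)² + 3.4·j10 + 100 = 0 + j34 → |·| ≈ 34, ∠ ≈ 90.00°
|G| = 1000 · 12.806 / 34 ≈ 376.65
Gain = 20 log₁₀(376.65) ≈ 51.52 dB
∠G = 51.34° − 90.00° = -38.66°

ω = 1: 38.2 dB, 5.2°; ω = 10: 51.5 dB, -38.7°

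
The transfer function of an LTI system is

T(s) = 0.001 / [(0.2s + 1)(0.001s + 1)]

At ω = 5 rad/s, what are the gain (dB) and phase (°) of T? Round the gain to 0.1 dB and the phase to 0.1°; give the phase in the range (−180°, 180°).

At ω = 5 rad/s:
pole (1 + j5·0.2) = 1 + j1 → |·| ≈ 1.4142, ∠ ≈ 45.00°
pole (1 + j5·0.001) = 1 + j0.005 → |·| ≈ 1, ∠ ≈ 0.29°
|T| = 0.001 · 1 / (1.4142 · 1) ≈ 0.00070711
Gain = 20 log₁₀(0.00070711) ≈ -63.01 dB
∠T = (0°) − (45.00° + 0.29°) = -45.29°

-63.0 dB, -45.3°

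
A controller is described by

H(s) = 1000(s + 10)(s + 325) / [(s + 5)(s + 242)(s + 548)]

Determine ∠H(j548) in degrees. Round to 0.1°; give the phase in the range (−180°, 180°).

At s = jω = j548:
zero (s+10): 10 + j548 → |·| = √(10²+548²) = √300404 ≈ 548.09, ∠ = arctan(548/10) ≈ 88.95°
zero (s+325): 325 + j548 → |·| = √(325²+548²) = √405929 ≈ 637.13, ∠ = arctan(548/325) ≈ 59.33°
pole (s+5): 5 + j548 → |·| = √(5²+548²) = √300329 ≈ 548.02, ∠ = arctan(548/5) ≈ 89.48°
pole (s+242): 242 + j548 → |·| = √(242²+548²) = √358868 ≈ 599.06, ∠ = arctan(548/242) ≈ 66.17°
pole (s+548): 548 + j548 → |·| = √(548²+548²) = √600608 ≈ 774.99, ∠ = arctan(548/548) ≈ 45.00°
∠H = 148.28° − 200.65° = -52.37°

-52.4°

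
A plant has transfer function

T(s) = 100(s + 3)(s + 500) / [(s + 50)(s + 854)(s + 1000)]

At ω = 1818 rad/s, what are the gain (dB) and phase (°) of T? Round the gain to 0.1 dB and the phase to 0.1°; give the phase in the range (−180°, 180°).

At s = jω = j1818:
zero (s+3): 3 + j1818 → |·| = √(3²+1818²) = √3305133 ≈ 1818, ∠ = arctan(1818/3) ≈ 89.91°
zero (s+500): 500 + j1818 → |·| = √(500²+1818²) = √3555124 ≈ 1885.5, ∠ = arctan(1818/500) ≈ 74.62°
pole (s+50): 50 + j1818 → |·| = √(50²+1818²) = √3307624 ≈ 1818.7, ∠ = arctan(1818/50) ≈ 88.42°
pole (s+854): 854 + j1818 → |·| = √(854²+1818²) = √4034440 ≈ 2008.6, ∠ = arctan(1818/854) ≈ 64.84°
pole (s+1000): 1000 + j1818 → |·| = √(1000²+1818²) = √4305124 ≈ 2074.9, ∠ = arctan(1818/1000) ≈ 61.19°
|T| = 100 · 3.4278e+06 / 7.5797e+09 ≈ 0.045223
Gain = 20 log₁₀(0.045223) ≈ -26.89 dB
∠T = 164.53° − 214.45° = -49.92°

-26.9 dB, -49.9°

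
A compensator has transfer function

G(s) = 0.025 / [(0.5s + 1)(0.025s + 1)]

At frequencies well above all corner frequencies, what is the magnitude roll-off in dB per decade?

-40 dB/decade

Each pole contributes −20 dB/decade at high frequency; each zero contributes +20 dB/decade.
Net: 0 zero(s) − 2 pole(s) → -40 dB/decade.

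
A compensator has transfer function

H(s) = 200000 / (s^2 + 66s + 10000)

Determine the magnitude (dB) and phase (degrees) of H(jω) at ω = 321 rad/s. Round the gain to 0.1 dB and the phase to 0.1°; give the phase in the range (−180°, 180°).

6.4 dB, -167.2°

At s = jω = j321:
quadratic: (j321)² + 66·j321 + 10000 = -93041 + j21186 → |·| ≈ 95423, ∠ ≈ 167.17°
|H| = 200000 / 95423 ≈ 2.0959
Gain = 20 log₁₀(2.0959) ≈ 6.43 dB
∠H = 0.00° − 167.17° = -167.17°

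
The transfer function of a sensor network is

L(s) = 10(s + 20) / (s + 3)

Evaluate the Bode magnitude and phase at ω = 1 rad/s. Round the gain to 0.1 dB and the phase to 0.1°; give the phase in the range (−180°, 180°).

36.0 dB, -15.6°

At s = jω = j1:
zero (s+20): 20 + j1 → |·| = √(20²+1²) = √401 ≈ 20.025, ∠ = arctan(1/20) ≈ 2.86°
pole (s+3): 3 + j1 → |·| = √(3²+1²) = √10 ≈ 3.1623, ∠ = arctan(1/3) ≈ 18.43°
|L| = 10 · 20.025 / 3.1623 ≈ 63.324
Gain = 20 log₁₀(63.324) ≈ 36.03 dB
∠L = 2.86° − 18.43° = -15.57°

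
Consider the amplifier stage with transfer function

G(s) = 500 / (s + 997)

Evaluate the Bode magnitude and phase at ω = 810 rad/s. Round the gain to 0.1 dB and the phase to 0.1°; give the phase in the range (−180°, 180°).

Substitute s = j810:
Numerator: 500 = 500 + j0
Denominator: (j810) + 997 = 997 + j810
|N| = √(500² + 0²) ≈ 500, ∠N ≈ 0.00°
|D| = √(997² + 810²) ≈ 1284.6, ∠D ≈ 39.09°
|G| = 500 / 1284.6 ≈ 0.38923
Gain = 20 log₁₀(0.38923) ≈ -8.20 dB
∠G = 0.00° − 39.09° = -39.09°

-8.2 dB, -39.1°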